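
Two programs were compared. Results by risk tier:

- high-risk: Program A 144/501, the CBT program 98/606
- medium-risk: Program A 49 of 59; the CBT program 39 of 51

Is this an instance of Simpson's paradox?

No

High-risk: Program A 144/501 = 28.7%, the CBT program 98/606 = 16.2% → Program A
Medium-risk: Program A 49/59 = 83.1%, the CBT program 39/51 = 76.5% → Program A
Overall: Program A 193/560 = 34.5%, the CBT program 137/657 = 20.9% → Program A
Program A wins overall and in every risk group — no reversal.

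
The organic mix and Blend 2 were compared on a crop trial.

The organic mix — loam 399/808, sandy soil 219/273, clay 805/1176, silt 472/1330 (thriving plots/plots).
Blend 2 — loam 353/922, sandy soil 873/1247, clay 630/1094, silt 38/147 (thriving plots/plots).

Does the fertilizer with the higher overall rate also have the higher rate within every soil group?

Loam: the organic mix 399/808 = 49.4%, Blend 2 353/922 = 38.3% → the organic mix
Sandy soil: the organic mix 219/273 = 80.2%, Blend 2 873/1247 = 70.0% → the organic mix
Clay: the organic mix 805/1176 = 68.5%, Blend 2 630/1094 = 57.6% → the organic mix
Silt: the organic mix 472/1330 = 35.5%, Blend 2 38/147 = 25.9% → the organic mix
Overall: the organic mix 1895/3587 = 52.8%, Blend 2 1894/3410 = 55.5% → Blend 2
The organic mix wins each soil group but Blend 2 wins overall — the comparison reverses. The organic mix's plots skew toward silt, which has a lower base rate.

No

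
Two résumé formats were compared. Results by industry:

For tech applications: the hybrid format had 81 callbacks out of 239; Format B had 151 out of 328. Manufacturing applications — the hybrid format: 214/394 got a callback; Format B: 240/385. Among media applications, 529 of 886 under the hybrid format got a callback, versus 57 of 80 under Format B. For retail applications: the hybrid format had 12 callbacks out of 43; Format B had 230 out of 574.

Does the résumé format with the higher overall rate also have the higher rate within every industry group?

No

Tech: the hybrid format 81/239 = 33.9%, Format B 151/328 = 46.0% → Format B
Manufacturing: the hybrid format 214/394 = 54.3%, Format B 240/385 = 62.3% → Format B
Media: the hybrid format 529/886 = 59.7%, Format B 57/80 = 71.2% → Format B
Retail: the hybrid format 12/43 = 27.9%, Format B 230/574 = 40.1% → Format B
Overall: the hybrid format 836/1562 = 53.5%, Format B 678/1367 = 49.6% → the hybrid format
Format B wins each industry group but the hybrid format wins overall — the comparison reverses. Format B's applications skew toward retail, which has a lower base rate.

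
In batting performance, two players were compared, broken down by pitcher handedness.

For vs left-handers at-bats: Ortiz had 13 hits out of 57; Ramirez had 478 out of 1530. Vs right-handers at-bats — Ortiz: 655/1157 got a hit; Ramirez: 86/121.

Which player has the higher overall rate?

Ortiz

Vs left-handers: Ortiz 13/57 = 22.8%, Ramirez 478/1530 = 31.2% → Ramirez
Vs right-handers: Ortiz 655/1157 = 56.6%, Ramirez 86/121 = 71.1% → Ramirez
Overall: Ortiz 668/1214 = 55.0%, Ramirez 564/1651 = 34.2% → Ortiz
(Ramirez wins every pitcher group but Ortiz wins overall — Ramirez's at-bats skew toward the low-rate vs left-handers group.)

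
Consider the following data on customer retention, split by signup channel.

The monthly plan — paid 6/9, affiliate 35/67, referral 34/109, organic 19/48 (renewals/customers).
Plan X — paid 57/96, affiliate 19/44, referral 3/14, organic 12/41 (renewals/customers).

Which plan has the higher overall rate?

Plan X

Paid: the monthly plan 6/9 = 66.7%, Plan X 57/96 = 59.4% → the monthly plan
Affiliate: the monthly plan 35/67 = 52.2%, Plan X 19/44 = 43.2% → the monthly plan
Referral: the monthly plan 34/109 = 31.2%, Plan X 3/14 = 21.4% → the monthly plan
Organic: the monthly plan 19/48 = 39.6%, Plan X 12/41 = 29.3% → the monthly plan
Overall: the monthly plan 94/233 = 40.3%, Plan X 91/195 = 46.7% → Plan X
(The monthly plan wins every signup group but Plan X wins overall — the monthly plan's customers skew toward the low-rate referral group.)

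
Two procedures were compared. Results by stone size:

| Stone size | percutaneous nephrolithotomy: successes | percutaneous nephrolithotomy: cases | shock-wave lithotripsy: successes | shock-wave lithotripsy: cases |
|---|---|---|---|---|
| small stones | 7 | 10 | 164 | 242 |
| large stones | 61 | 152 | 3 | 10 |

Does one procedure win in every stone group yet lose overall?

Yes

Small stones: percutaneous nephrolithotomy 7/10 = 70.0%, shock-wave lithotripsy 164/242 = 67.8% → percutaneous nephrolithotomy
Large stones: percutaneous nephrolithotomy 61/152 = 40.1%, shock-wave lithotripsy 3/10 = 30.0% → percutaneous nephrolithotomy
Overall: percutaneous nephrolithotomy 68/162 = 42.0%, shock-wave lithotripsy 167/252 = 66.3% → shock-wave lithotripsy
Percutaneous nephrolithotomy wins each stone group but shock-wave lithotripsy wins overall — the comparison reverses. Percutaneous nephrolithotomy's cases skew toward large stones, which has a lower base rate.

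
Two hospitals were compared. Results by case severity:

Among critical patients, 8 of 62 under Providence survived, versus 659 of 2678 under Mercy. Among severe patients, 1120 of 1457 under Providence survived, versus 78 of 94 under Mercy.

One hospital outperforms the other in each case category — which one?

Critical: Providence 8/62 = 12.9%, Mercy 659/2678 = 24.6% → Mercy
Severe: Providence 1120/1457 = 76.9%, Mercy 78/94 = 83.0% → Mercy
Mercy has the higher rate in both groups.

Mercy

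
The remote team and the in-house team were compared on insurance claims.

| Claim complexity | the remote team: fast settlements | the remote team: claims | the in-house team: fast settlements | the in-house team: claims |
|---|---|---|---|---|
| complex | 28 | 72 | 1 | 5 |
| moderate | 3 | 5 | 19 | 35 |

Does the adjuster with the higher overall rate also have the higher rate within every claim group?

Complex: the remote team 28/72 = 38.9%, the in-house team 1/5 = 20.0% → the remote team
Moderate: the remote team 3/5 = 60.0%, the in-house team 19/35 = 54.3% → the remote team
Overall: the remote team 31/77 = 40.3%, the in-house team 20/40 = 50.0% → the in-house team
The remote team wins each claim group but the in-house team wins overall — the comparison reverses. The remote team's claims skew toward complex, which has a lower base rate.

No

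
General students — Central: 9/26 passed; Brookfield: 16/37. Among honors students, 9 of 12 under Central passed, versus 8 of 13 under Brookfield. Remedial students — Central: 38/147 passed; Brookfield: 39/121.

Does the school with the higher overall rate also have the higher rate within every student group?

General: Central 9/26 = 34.6%, Brookfield 16/37 = 43.2% → Brookfield
Honors: Central 9/12 = 75.0%, Brookfield 8/13 = 61.5% → Central
Remedial: Central 38/147 = 25.9%, Brookfield 39/121 = 32.2% → Brookfield
Overall: Central 56/185 = 30.3%, Brookfield 63/171 = 36.8% → Brookfield
Neither sweeps: Central wins 1 of 3 groups, Brookfield wins 2. Brookfield wins overall but not every group — no Simpson reversal.

No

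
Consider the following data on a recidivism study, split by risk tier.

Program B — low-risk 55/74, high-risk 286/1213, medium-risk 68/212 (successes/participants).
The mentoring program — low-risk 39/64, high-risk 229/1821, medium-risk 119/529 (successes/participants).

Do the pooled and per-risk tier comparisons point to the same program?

Low-risk: Program B 55/74 = 74.3%, the mentoring program 39/64 = 60.9% → Program B
High-risk: Program B 286/1213 = 23.6%, the mentoring program 229/1821 = 12.6% → Program B
Medium-risk: Program B 68/212 = 32.1%, the mentoring program 119/529 = 22.5% → Program B
Overall: Program B 409/1499 = 27.3%, the mentoring program 387/2414 = 16.0% → Program B
Program B wins overall and in every risk group — no reversal.

Yes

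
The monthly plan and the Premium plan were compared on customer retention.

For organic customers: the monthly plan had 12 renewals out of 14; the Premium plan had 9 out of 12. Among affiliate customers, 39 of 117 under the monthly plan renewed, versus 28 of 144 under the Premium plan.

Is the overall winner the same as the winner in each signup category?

Yes

Organic: the monthly plan 12/14 = 85.7%, the Premium plan 9/12 = 75.0% → the monthly plan
Affiliate: the monthly plan 39/117 = 33.3%, the Premium plan 28/144 = 19.4% → the monthly plan
Overall: the monthly plan 51/131 = 38.9%, the Premium plan 37/156 = 23.7% → the monthly plan
The monthly plan wins overall and in every signup group — no reversal.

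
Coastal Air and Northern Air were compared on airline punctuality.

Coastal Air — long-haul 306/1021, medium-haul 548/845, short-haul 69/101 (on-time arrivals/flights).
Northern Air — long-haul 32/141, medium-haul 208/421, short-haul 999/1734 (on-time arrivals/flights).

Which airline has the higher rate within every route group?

Long-haul: Coastal Air 306/1021 = 30.0%, Northern Air 32/141 = 22.7% → Coastal Air
Medium-haul: Coastal Air 548/845 = 64.9%, Northern Air 208/421 = 49.4% → Coastal Air
Short-haul: Coastal Air 69/101 = 68.3%, Northern Air 999/1734 = 57.6% → Coastal Air
Coastal Air has the higher rate in all 3 groups.

Coastal Air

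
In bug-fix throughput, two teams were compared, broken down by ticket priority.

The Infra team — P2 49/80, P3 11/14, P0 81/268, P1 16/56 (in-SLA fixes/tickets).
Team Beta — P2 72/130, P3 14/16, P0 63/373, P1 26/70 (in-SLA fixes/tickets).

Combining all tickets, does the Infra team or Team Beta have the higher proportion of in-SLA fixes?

P2: the Infra team 49/80 = 61.2%, Team Beta 72/130 = 55.4% → the Infra team
P3: the Infra team 11/14 = 78.6%, Team Beta 14/16 = 87.5% → Team Beta
P0: the Infra team 81/268 = 30.2%, Team Beta 63/373 = 16.9% → the Infra team
P1: the Infra team 16/56 = 28.6%, Team Beta 26/70 = 37.1% → Team Beta
Overall: the Infra team 157/418 = 37.6%, Team Beta 175/589 = 29.7% → the Infra team
(Neither sweeps every ticket group, but the Infra team has the higher pooled rate.)

the Infra team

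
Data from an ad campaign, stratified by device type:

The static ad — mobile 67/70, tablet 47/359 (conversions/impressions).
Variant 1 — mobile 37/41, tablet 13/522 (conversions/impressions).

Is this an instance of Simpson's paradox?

No

Mobile: the static ad 67/70 = 95.7%, Variant 1 37/41 = 90.2% → the static ad
Tablet: the static ad 47/359 = 13.1%, Variant 1 13/522 = 2.5% → the static ad
Overall: the static ad 114/429 = 26.6%, Variant 1 50/563 = 8.9% → the static ad
The static ad wins overall and in every device group — no reversal.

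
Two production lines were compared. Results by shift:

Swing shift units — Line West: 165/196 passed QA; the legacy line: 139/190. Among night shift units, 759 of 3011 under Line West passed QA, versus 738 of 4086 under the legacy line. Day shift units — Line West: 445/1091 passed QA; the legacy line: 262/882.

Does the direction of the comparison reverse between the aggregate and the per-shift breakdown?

Swing shift: Line West 165/196 = 84.2%, the legacy line 139/190 = 73.2% → Line West
Night shift: Line West 759/3011 = 25.2%, the legacy line 738/4086 = 18.1% → Line West
Day shift: Line West 445/1091 = 40.8%, the legacy line 262/882 = 29.7% → Line West
Overall: Line West 1369/4298 = 31.9%, the legacy line 1139/5158 = 22.1% → Line West
Line West wins overall and in every shift group — no reversal.

No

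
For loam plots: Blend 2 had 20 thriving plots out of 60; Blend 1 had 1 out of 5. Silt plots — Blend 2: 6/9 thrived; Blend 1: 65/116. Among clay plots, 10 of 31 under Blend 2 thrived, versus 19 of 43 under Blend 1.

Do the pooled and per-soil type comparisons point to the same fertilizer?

Loam: Blend 2 20/60 = 33.3%, Blend 1 1/5 = 20.0% → Blend 2
Silt: Blend 2 6/9 = 66.7%, Blend 1 65/116 = 56.0% → Blend 2
Clay: Blend 2 10/31 = 32.3%, Blend 1 19/43 = 44.2% → Blend 1
Overall: Blend 2 36/100 = 36.0%, Blend 1 85/164 = 51.8% → Blend 1
Neither sweeps: Blend 2 wins 2 of 3 groups, Blend 1 wins 1. Blend 1 wins overall but not every group — no Simpson reversal.

No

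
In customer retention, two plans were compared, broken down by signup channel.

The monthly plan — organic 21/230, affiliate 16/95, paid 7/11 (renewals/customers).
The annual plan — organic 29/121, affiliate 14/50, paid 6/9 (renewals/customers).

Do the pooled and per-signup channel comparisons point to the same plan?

Yes

Organic: the monthly plan 21/230 = 9.1%, the annual plan 29/121 = 24.0% → the annual plan
Affiliate: the monthly plan 16/95 = 16.8%, the annual plan 14/50 = 28.0% → the annual plan
Paid: the monthly plan 7/11 = 63.6%, the annual plan 6/9 = 66.7% → the annual plan
Overall: the monthly plan 44/336 = 13.1%, the annual plan 49/180 = 27.2% → the annual plan
The annual plan wins overall and in every signup group — no reversal.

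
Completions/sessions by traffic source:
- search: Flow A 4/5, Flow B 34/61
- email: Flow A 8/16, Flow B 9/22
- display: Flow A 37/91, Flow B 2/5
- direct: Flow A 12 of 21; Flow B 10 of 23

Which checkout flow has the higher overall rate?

Flow B

Search: Flow A 4/5 = 80.0%, Flow B 34/61 = 55.7% → Flow A
Email: Flow A 8/16 = 50.0%, Flow B 9/22 = 40.9% → Flow A
Display: Flow A 37/91 = 40.7%, Flow B 2/5 = 40.0% → Flow A
Direct: Flow A 12/21 = 57.1%, Flow B 10/23 = 43.5% → Flow A
Overall: Flow A 61/133 = 45.9%, Flow B 55/111 = 49.5% → Flow B
(Flow A wins every traffic group but Flow B wins overall — Flow A's sessions skew toward the low-rate display group.)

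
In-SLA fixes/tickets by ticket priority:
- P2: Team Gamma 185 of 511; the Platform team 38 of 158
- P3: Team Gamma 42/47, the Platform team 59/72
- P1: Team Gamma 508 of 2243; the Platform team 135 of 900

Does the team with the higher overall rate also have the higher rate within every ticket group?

P2: Team Gamma 185/511 = 36.2%, the Platform team 38/158 = 24.1% → Team Gamma
P3: Team Gamma 42/47 = 89.4%, the Platform team 59/72 = 81.9% → Team Gamma
P1: Team Gamma 508/2243 = 22.6%, the Platform team 135/900 = 15.0% → Team Gamma
Overall: Team Gamma 735/2801 = 26.2%, the Platform team 232/1130 = 20.5% → Team Gamma
Team Gamma wins overall and in every ticket group — no reversal.

Yes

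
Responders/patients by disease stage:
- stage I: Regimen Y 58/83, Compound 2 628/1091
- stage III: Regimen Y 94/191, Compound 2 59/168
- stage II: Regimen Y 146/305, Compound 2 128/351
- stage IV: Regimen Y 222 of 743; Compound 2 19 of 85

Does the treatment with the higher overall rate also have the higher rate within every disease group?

Stage I: Regimen Y 58/83 = 69.9%, Compound 2 628/1091 = 57.6% → Regimen Y
Stage III: Regimen Y 94/191 = 49.2%, Compound 2 59/168 = 35.1% → Regimen Y
Stage II: Regimen Y 146/305 = 47.9%, Compound 2 128/351 = 36.5% → Regimen Y
Stage IV: Regimen Y 222/743 = 29.9%, Compound 2 19/85 = 22.4% → Regimen Y
Overall: Regimen Y 520/1322 = 39.3%, Compound 2 834/1695 = 49.2% → Compound 2
Regimen Y wins each disease group but Compound 2 wins overall — the comparison reverses. Regimen Y's patients skew toward stage IV, which has a lower base rate.

No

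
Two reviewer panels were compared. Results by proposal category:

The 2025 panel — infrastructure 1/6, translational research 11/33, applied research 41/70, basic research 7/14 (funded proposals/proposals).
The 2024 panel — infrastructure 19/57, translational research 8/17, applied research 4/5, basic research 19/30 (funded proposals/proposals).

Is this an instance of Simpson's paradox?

Yes

Infrastructure: the 2025 panel 1/6 = 16.7%, the 2024 panel 19/57 = 33.3% → the 2024 panel
Translational research: the 2025 panel 11/33 = 33.3%, the 2024 panel 8/17 = 47.1% → the 2024 panel
Applied research: the 2025 panel 41/70 = 58.6%, the 2024 panel 4/5 = 80.0% → the 2024 panel
Basic research: the 2025 panel 7/14 = 50.0%, the 2024 panel 19/30 = 63.3% → the 2024 panel
Overall: the 2025 panel 60/123 = 48.8%, the 2024 panel 50/109 = 45.9% → the 2025 panel
The 2024 panel wins each proposal group but the 2025 panel wins overall — the comparison reverses. The 2024 panel's proposals skew toward infrastructure, which has a lower base rate.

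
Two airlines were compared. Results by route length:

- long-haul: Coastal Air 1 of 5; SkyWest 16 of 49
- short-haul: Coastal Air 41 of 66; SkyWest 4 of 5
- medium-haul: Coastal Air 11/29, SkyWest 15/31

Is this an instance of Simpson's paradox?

Long-haul: Coastal Air 1/5 = 20.0%, SkyWest 16/49 = 32.7% → SkyWest
Short-haul: Coastal Air 41/66 = 62.1%, SkyWest 4/5 = 80.0% → SkyWest
Medium-haul: Coastal Air 11/29 = 37.9%, SkyWest 15/31 = 48.4% → SkyWest
Overall: Coastal Air 53/100 = 53.0%, SkyWest 35/85 = 41.2% → Coastal Air
SkyWest wins each route group but Coastal Air wins overall — the comparison reverses. SkyWest's flights skew toward long-haul, which has a lower base rate.

Yes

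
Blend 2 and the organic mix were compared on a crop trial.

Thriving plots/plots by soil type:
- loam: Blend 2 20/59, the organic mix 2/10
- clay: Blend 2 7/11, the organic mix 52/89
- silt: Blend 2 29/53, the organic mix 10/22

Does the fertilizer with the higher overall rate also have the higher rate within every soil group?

Loam: Blend 2 20/59 = 33.9%, the organic mix 2/10 = 20.0% → Blend 2
Clay: Blend 2 7/11 = 63.6%, the organic mix 52/89 = 58.4% → Blend 2
Silt: Blend 2 29/53 = 54.7%, the organic mix 10/22 = 45.5% → Blend 2
Overall: Blend 2 56/123 = 45.5%, the organic mix 64/121 = 52.9% → the organic mix
Blend 2 wins each soil group but the organic mix wins overall — the comparison reverses. Blend 2's plots skew toward loam, which has a lower base rate.

No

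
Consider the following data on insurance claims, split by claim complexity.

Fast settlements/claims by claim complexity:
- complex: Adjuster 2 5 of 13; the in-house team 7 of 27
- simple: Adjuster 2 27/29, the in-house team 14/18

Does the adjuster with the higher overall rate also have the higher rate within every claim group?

Complex: Adjuster 2 5/13 = 38.5%, the in-house team 7/27 = 25.9% → Adjuster 2
Simple: Adjuster 2 27/29 = 93.1%, the in-house team 14/18 = 77.8% → Adjuster 2
Overall: Adjuster 2 32/42 = 76.2%, the in-house team 21/45 = 46.7% → Adjuster 2
Adjuster 2 wins overall and in every claim group — no reversal.

Yes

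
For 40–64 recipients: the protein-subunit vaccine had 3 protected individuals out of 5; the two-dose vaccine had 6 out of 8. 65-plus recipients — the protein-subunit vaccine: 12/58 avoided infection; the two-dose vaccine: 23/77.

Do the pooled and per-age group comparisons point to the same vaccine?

40–64: the protein-subunit vaccine 3/5 = 60.0%, the two-dose vaccine 6/8 = 75.0% → the two-dose vaccine
65-plus: the protein-subunit vaccine 12/58 = 20.7%, the two-dose vaccine 23/77 = 29.9% → the two-dose vaccine
Overall: the protein-subunit vaccine 15/63 = 23.8%, the two-dose vaccine 29/85 = 34.1% → the two-dose vaccine
The two-dose vaccine wins overall and in every age group — no reversal.

Yes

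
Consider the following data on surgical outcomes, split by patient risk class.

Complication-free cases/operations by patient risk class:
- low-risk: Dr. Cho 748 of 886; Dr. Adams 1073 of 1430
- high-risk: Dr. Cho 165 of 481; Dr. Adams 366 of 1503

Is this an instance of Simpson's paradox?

No

Low-risk: Dr. Cho 748/886 = 84.4%, Dr. Adams 1073/1430 = 75.0% → Dr. Cho
High-risk: Dr. Cho 165/481 = 34.3%, Dr. Adams 366/1503 = 24.4% → Dr. Cho
Overall: Dr. Cho 913/1367 = 66.8%, Dr. Adams 1439/2933 = 49.1% → Dr. Cho
Dr. Cho wins overall and in every patient risk group — no reversal.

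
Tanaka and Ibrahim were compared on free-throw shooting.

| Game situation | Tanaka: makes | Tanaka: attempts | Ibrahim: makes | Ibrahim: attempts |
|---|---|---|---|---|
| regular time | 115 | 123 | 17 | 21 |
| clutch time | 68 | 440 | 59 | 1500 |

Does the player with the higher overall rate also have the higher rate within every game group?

Yes

Regular time: Tanaka 115/123 = 93.5%, Ibrahim 17/21 = 81.0% → Tanaka
Clutch time: Tanaka 68/440 = 15.5%, Ibrahim 59/1500 = 3.9% → Tanaka
Overall: Tanaka 183/563 = 32.5%, Ibrahim 76/1521 = 5.0% → Tanaka
Tanaka wins overall and in every game group — no reversal.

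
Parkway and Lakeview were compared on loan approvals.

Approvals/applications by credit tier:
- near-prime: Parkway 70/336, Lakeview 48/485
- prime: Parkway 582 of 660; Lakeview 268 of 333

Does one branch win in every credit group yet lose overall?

Near-prime: Parkway 70/336 = 20.8%, Lakeview 48/485 = 9.9% → Parkway
Prime: Parkway 582/660 = 88.2%, Lakeview 268/333 = 80.5% → Parkway
Overall: Parkway 652/996 = 65.5%, Lakeview 316/818 = 38.6% → Parkway
Parkway wins overall and in every credit group — no reversal.

No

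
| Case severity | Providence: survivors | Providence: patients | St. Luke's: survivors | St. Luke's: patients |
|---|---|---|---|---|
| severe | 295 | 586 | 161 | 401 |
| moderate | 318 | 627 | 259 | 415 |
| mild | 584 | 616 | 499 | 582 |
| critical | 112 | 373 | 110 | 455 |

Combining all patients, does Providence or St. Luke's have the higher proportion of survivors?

Severe: Providence 295/586 = 50.3%, St. Luke's 161/401 = 40.1% → Providence
Moderate: Providence 318/627 = 50.7%, St. Luke's 259/415 = 62.4% → St. Luke's
Mild: Providence 584/616 = 94.8%, St. Luke's 499/582 = 85.7% → Providence
Critical: Providence 112/373 = 30.0%, St. Luke's 110/455 = 24.2% → Providence
Overall: Providence 1309/2202 = 59.4%, St. Luke's 1029/1853 = 55.5% → Providence
(Neither sweeps every case group, but Providence has the higher pooled rate.)

Providence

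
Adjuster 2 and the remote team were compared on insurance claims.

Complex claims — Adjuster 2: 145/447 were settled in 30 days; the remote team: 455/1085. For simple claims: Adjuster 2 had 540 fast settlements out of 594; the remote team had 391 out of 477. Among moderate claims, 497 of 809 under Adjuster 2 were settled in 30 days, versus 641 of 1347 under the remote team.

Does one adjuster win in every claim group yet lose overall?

No

Complex: Adjuster 2 145/447 = 32.4%, the remote team 455/1085 = 41.9% → the remote team
Simple: Adjuster 2 540/594 = 90.9%, the remote team 391/477 = 82.0% → Adjuster 2
Moderate: Adjuster 2 497/809 = 61.4%, the remote team 641/1347 = 47.6% → Adjuster 2
Overall: Adjuster 2 1182/1850 = 63.9%, the remote team 1487/2909 = 51.1% → Adjuster 2
Neither sweeps: Adjuster 2 wins 2 of 3 groups, the remote team wins 1. Adjuster 2 wins overall but not every group — no Simpson reversal.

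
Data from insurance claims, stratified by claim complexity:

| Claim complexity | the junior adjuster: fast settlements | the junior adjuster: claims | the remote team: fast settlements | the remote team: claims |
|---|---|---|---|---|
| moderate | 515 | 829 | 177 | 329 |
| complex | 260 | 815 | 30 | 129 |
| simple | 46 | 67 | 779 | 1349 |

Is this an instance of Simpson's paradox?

Moderate: the junior adjuster 515/829 = 62.1%, the remote team 177/329 = 53.8% → the junior adjuster
Complex: the junior adjuster 260/815 = 31.9%, the remote team 30/129 = 23.3% → the junior adjuster
Simple: the junior adjuster 46/67 = 68.7%, the remote team 779/1349 = 57.7% → the junior adjuster
Overall: the junior adjuster 821/1711 = 48.0%, the remote team 986/1807 = 54.6% → the remote team
The junior adjuster wins each claim group but the remote team wins overall — the comparison reverses. The junior adjuster's claims skew toward complex, which has a lower base rate.

Yes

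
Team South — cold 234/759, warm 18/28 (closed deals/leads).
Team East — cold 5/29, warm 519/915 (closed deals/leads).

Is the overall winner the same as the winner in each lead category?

No

Cold: Team South 234/759 = 30.8%, Team East 5/29 = 17.2% → Team South
Warm: Team South 18/28 = 64.3%, Team East 519/915 = 56.7% → Team South
Overall: Team South 252/787 = 32.0%, Team East 524/944 = 55.5% → Team East
Team South wins each lead group but Team East wins overall — the comparison reverses. Team South's leads skew toward cold, which has a lower base rate.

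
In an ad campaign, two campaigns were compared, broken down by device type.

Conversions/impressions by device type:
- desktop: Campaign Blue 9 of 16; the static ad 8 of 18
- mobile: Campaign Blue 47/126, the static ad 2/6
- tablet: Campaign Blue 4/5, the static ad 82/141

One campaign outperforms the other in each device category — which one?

Desktop: Campaign Blue 9/16 = 56.2%, the static ad 8/18 = 44.4% → Campaign Blue
Mobile: Campaign Blue 47/126 = 37.3%, the static ad 2/6 = 33.3% → Campaign Blue
Tablet: Campaign Blue 4/5 = 80.0%, the static ad 82/141 = 58.2% → Campaign Blue
Campaign Blue has the higher rate in all 3 groups.

Campaign Blue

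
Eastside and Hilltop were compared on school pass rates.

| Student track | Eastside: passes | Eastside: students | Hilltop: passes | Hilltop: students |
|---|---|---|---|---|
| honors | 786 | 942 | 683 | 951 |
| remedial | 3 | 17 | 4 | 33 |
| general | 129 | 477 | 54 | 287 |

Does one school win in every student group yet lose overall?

Honors: Eastside 786/942 = 83.4%, Hilltop 683/951 = 71.8% → Eastside
Remedial: Eastside 3/17 = 17.6%, Hilltop 4/33 = 12.1% → Eastside
General: Eastside 129/477 = 27.0%, Hilltop 54/287 = 18.8% → Eastside
Overall: Eastside 918/1436 = 63.9%, Hilltop 741/1271 = 58.3% → Eastside
Eastside wins overall and in every student group — no reversal.

No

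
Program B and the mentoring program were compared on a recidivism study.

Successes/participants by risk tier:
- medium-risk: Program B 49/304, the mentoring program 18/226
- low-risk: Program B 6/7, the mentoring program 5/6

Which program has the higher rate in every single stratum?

Medium-risk: Program B 49/304 = 16.1%, the mentoring program 18/226 = 8.0% → Program B
Low-risk: Program B 6/7 = 85.7%, the mentoring program 5/6 = 83.3% → Program B
Program B has the higher rate in both groups.

Program B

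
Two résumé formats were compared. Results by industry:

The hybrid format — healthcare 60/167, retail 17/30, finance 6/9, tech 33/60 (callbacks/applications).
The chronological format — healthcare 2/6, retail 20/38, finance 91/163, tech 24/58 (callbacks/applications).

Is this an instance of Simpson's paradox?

Yes

Healthcare: the hybrid format 60/167 = 35.9%, the chronological format 2/6 = 33.3% → the hybrid format
Retail: the hybrid format 17/30 = 56.7%, the chronological format 20/38 = 52.6% → the hybrid format
Finance: the hybrid format 6/9 = 66.7%, the chronological format 91/163 = 55.8% → the hybrid format
Tech: the hybrid format 33/60 = 55.0%, the chronological format 24/58 = 41.4% → the hybrid format
Overall: the hybrid format 116/266 = 43.6%, the chronological format 137/265 = 51.7% → the chronological format
The hybrid format wins each industry group but the chronological format wins overall — the comparison reverses. The hybrid format's applications skew toward healthcare, which has a lower base rate.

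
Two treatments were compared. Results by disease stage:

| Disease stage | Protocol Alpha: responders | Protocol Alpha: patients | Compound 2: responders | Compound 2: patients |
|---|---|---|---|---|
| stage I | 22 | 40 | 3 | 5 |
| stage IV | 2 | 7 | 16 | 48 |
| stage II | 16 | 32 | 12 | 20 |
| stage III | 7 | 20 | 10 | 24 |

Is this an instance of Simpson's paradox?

Stage I: Protocol Alpha 22/40 = 55.0%, Compound 2 3/5 = 60.0% → Compound 2
Stage IV: Protocol Alpha 2/7 = 28.6%, Compound 2 16/48 = 33.3% → Compound 2
Stage II: Protocol Alpha 16/32 = 50.0%, Compound 2 12/20 = 60.0% → Compound 2
Stage III: Protocol Alpha 7/20 = 35.0%, Compound 2 10/24 = 41.7% → Compound 2
Overall: Protocol Alpha 47/99 = 47.5%, Compound 2 41/97 = 42.3% → Protocol Alpha
Compound 2 wins each disease group but Protocol Alpha wins overall — the comparison reverses. Compound 2's patients skew toward stage IV, which has a lower base rate.

Yes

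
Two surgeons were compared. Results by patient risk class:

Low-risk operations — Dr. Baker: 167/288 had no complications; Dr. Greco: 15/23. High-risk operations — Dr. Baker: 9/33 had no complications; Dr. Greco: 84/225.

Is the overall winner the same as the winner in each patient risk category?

Low-risk: Dr. Baker 167/288 = 58.0%, Dr. Greco 15/23 = 65.2% → Dr. Greco
High-risk: Dr. Baker 9/33 = 27.3%, Dr. Greco 84/225 = 37.3% → Dr. Greco
Overall: Dr. Baker 176/321 = 54.8%, Dr. Greco 99/248 = 39.9% → Dr. Baker
Dr. Greco wins each patient risk group but Dr. Baker wins overall — the comparison reverses. Dr. Greco's operations skew toward high-risk, which has a lower base rate.

No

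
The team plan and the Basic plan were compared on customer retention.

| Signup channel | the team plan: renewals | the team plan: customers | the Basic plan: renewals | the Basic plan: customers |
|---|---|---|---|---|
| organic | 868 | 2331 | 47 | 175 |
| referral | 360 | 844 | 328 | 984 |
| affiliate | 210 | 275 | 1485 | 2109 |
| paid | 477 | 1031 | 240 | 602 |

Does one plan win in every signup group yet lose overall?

Organic: the team plan 868/2331 = 37.2%, the Basic plan 47/175 = 26.9% → the team plan
Referral: the team plan 360/844 = 42.7%, the Basic plan 328/984 = 33.3% → the team plan
Affiliate: the team plan 210/275 = 76.4%, the Basic plan 1485/2109 = 70.4% → the team plan
Paid: the team plan 477/1031 = 46.3%, the Basic plan 240/602 = 39.9% → the team plan
Overall: the team plan 1915/4481 = 42.7%, the Basic plan 2100/3870 = 54.3% → the Basic plan
The team plan wins each signup group but the Basic plan wins overall — the comparison reverses. The team plan's customers skew toward organic, which has a lower base rate.

Yes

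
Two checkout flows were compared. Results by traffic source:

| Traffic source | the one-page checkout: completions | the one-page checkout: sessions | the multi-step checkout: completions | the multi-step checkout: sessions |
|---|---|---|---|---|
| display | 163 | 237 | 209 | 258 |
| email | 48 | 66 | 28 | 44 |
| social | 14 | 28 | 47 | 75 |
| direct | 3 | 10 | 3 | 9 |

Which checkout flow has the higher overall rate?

the multi-step checkout

Display: the one-page checkout 163/237 = 68.8%, the multi-step checkout 209/258 = 81.0% → the multi-step checkout
Email: the one-page checkout 48/66 = 72.7%, the multi-step checkout 28/44 = 63.6% → the one-page checkout
Social: the one-page checkout 14/28 = 50.0%, the multi-step checkout 47/75 = 62.7% → the multi-step checkout
Direct: the one-page checkout 3/10 = 30.0%, the multi-step checkout 3/9 = 33.3% → the multi-step checkout
Overall: the one-page checkout 228/341 = 66.9%, the multi-step checkout 287/386 = 74.4% → the multi-step checkout
(Neither sweeps every traffic group, but the multi-step checkout has the higher pooled rate.)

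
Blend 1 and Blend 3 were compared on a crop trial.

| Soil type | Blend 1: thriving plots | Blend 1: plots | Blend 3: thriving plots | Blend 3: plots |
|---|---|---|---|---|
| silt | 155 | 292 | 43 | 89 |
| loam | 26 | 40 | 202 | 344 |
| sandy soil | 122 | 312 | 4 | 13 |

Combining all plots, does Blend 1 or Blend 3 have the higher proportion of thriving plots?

Blend 3

Silt: Blend 1 155/292 = 53.1%, Blend 3 43/89 = 48.3% → Blend 1
Loam: Blend 1 26/40 = 65.0%, Blend 3 202/344 = 58.7% → Blend 1
Sandy soil: Blend 1 122/312 = 39.1%, Blend 3 4/13 = 30.8% → Blend 1
Overall: Blend 1 303/644 = 47.0%, Blend 3 249/446 = 55.8% → Blend 3
(Blend 1 wins every soil group but Blend 3 wins overall — Blend 1's plots skew toward the low-rate sandy soil group.)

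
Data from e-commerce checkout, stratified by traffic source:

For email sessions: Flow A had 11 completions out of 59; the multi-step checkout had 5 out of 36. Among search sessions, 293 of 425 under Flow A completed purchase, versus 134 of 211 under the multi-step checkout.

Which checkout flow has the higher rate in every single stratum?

Email: Flow A 11/59 = 18.6%, the multi-step checkout 5/36 = 13.9% → Flow A
Search: Flow A 293/425 = 68.9%, the multi-step checkout 134/211 = 63.5% → Flow A
Flow A has the higher rate in both groups.

Flow A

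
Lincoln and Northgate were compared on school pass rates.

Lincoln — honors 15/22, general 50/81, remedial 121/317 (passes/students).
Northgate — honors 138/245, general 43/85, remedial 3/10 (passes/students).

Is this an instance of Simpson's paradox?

Honors: Lincoln 15/22 = 68.2%, Northgate 138/245 = 56.3% → Lincoln
General: Lincoln 50/81 = 61.7%, Northgate 43/85 = 50.6% → Lincoln
Remedial: Lincoln 121/317 = 38.2%, Northgate 3/10 = 30.0% → Lincoln
Overall: Lincoln 186/420 = 44.3%, Northgate 184/340 = 54.1% → Northgate
Lincoln wins each student group but Northgate wins overall — the comparison reverses. Lincoln's students skew toward remedial, which has a lower base rate.

Yes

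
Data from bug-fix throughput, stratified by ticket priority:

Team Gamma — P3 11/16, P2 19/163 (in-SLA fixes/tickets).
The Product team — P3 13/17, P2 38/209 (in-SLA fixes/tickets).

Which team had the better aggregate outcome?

the Product team

P3: Team Gamma 11/16 = 68.8%, the Product team 13/17 = 76.5% → the Product team
P2: Team Gamma 19/163 = 11.7%, the Product team 38/209 = 18.2% → the Product team
Overall: Team Gamma 30/179 = 16.8%, the Product team 51/226 = 22.6% → the Product team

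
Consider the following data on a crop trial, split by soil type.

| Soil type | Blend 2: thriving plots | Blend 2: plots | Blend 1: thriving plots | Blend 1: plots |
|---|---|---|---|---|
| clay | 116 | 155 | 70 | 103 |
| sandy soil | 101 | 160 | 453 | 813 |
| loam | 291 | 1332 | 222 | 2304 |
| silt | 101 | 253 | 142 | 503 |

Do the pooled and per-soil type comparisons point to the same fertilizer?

Yes

Clay: Blend 2 116/155 = 74.8%, Blend 1 70/103 = 68.0% → Blend 2
Sandy soil: Blend 2 101/160 = 63.1%, Blend 1 453/813 = 55.7% → Blend 2
Loam: Blend 2 291/1332 = 21.8%, Blend 1 222/2304 = 9.6% → Blend 2
Silt: Blend 2 101/253 = 39.9%, Blend 1 142/503 = 28.2% → Blend 2
Overall: Blend 2 609/1900 = 32.1%, Blend 1 887/3723 = 23.8% → Blend 2
Blend 2 wins overall and in every soil group — no reversal.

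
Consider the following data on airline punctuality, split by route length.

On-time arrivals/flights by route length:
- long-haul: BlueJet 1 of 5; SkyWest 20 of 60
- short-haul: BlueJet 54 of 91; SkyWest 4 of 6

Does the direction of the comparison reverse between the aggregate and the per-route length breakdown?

Long-haul: BlueJet 1/5 = 20.0%, SkyWest 20/60 = 33.3% → SkyWest
Short-haul: BlueJet 54/91 = 59.3%, SkyWest 4/6 = 66.7% → SkyWest
Overall: BlueJet 55/96 = 57.3%, SkyWest 24/66 = 36.4% → BlueJet
SkyWest wins each route group but BlueJet wins overall — the comparison reverses. SkyWest's flights skew toward long-haul, which has a lower base rate.

Yes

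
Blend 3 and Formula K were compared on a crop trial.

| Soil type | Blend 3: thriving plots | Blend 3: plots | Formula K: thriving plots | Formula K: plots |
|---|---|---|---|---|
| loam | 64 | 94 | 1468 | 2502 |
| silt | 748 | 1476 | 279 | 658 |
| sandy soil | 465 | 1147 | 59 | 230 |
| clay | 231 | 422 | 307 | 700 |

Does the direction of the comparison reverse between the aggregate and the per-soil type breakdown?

Loam: Blend 3 64/94 = 68.1%, Formula K 1468/2502 = 58.7% → Blend 3
Silt: Blend 3 748/1476 = 50.7%, Formula K 279/658 = 42.4% → Blend 3
Sandy soil: Blend 3 465/1147 = 40.5%, Formula K 59/230 = 25.7% → Blend 3
Clay: Blend 3 231/422 = 54.7%, Formula K 307/700 = 43.9% → Blend 3
Overall: Blend 3 1508/3139 = 48.0%, Formula K 2113/4090 = 51.7% → Formula K
Blend 3 wins each soil group but Formula K wins overall — the comparison reverses. Blend 3's plots skew toward sandy soil, which has a lower base rate.

Yes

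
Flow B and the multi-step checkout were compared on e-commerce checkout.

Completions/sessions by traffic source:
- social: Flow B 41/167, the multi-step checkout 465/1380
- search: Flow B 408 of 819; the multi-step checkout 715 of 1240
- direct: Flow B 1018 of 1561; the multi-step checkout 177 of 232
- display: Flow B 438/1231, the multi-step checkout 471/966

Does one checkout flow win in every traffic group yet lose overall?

Social: Flow B 41/167 = 24.6%, the multi-step checkout 465/1380 = 33.7% → the multi-step checkout
Search: Flow B 408/819 = 49.8%, the multi-step checkout 715/1240 = 57.7% → the multi-step checkout
Direct: Flow B 1018/1561 = 65.2%, the multi-step checkout 177/232 = 76.3% → the multi-step checkout
Display: Flow B 438/1231 = 35.6%, the multi-step checkout 471/966 = 48.8% → the multi-step checkout
Overall: Flow B 1905/3778 = 50.4%, the multi-step checkout 1828/3818 = 47.9% → Flow B
The multi-step checkout wins each traffic group but Flow B wins overall — the comparison reverses. The multi-step checkout's sessions skew toward social, which has a lower base rate.

Yes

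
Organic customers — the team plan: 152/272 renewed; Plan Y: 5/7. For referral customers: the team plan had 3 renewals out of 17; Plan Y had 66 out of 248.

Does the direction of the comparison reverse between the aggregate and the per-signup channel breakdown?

Organic: the team plan 152/272 = 55.9%, Plan Y 5/7 = 71.4% → Plan Y
Referral: the team plan 3/17 = 17.6%, Plan Y 66/248 = 26.6% → Plan Y
Overall: the team plan 155/289 = 53.6%, Plan Y 71/255 = 27.8% → the team plan
Plan Y wins each signup group but the team plan wins overall — the comparison reverses. Plan Y's customers skew toward referral, which has a lower base rate.

Yes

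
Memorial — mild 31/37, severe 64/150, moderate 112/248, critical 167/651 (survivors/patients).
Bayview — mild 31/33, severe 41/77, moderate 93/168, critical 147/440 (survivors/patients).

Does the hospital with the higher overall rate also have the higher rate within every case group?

Yes

Mild: Memorial 31/37 = 83.8%, Bayview 31/33 = 93.9% → Bayview
Severe: Memorial 64/150 = 42.7%, Bayview 41/77 = 53.2% → Bayview
Moderate: Memorial 112/248 = 45.2%, Bayview 93/168 = 55.4% → Bayview
Critical: Memorial 167/651 = 25.7%, Bayview 147/440 = 33.4% → Bayview
Overall: Memorial 374/1086 = 34.4%, Bayview 312/718 = 43.5% → Bayview
Bayview wins overall and in every case group — no reversal.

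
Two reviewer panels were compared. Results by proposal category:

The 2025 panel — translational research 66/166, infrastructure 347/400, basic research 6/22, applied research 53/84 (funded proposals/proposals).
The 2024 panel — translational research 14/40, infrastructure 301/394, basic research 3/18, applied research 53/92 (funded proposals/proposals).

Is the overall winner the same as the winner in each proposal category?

Yes

Translational research: the 2025 panel 66/166 = 39.8%, the 2024 panel 14/40 = 35.0% → the 2025 panel
Infrastructure: the 2025 panel 347/400 = 86.8%, the 2024 panel 301/394 = 76.4% → the 2025 panel
Basic research: the 2025 panel 6/22 = 27.3%, the 2024 panel 3/18 = 16.7% → the 2025 panel
Applied research: the 2025 panel 53/84 = 63.1%, the 2024 panel 53/92 = 57.6% → the 2025 panel
Overall: the 2025 panel 472/672 = 70.2%, the 2024 panel 371/544 = 68.2% → the 2025 panel
The 2025 panel wins overall and in every proposal group — no reversal.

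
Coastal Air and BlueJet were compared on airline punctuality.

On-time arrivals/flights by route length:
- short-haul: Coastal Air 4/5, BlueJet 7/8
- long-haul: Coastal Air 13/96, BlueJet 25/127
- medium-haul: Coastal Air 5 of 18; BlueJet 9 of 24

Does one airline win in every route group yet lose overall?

Short-haul: Coastal Air 4/5 = 80.0%, BlueJet 7/8 = 87.5% → BlueJet
Long-haul: Coastal Air 13/96 = 13.5%, BlueJet 25/127 = 19.7% → BlueJet
Medium-haul: Coastal Air 5/18 = 27.8%, BlueJet 9/24 = 37.5% → BlueJet
Overall: Coastal Air 22/119 = 18.5%, BlueJet 41/159 = 25.8% → BlueJet
BlueJet wins overall and in every route group — no reversal.

No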